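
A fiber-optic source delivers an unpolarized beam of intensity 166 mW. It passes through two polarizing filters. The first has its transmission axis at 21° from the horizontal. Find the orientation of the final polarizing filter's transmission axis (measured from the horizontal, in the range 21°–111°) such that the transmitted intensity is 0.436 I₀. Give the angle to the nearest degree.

Unpolarized light through the first polarizer → I₁ = ½ I₀, now polarized at 21°.
Need I₂/I₀ = 0.436, so cos²(θ − 21°) = 0.436 / 0.5 = 0.872.
θ − 21° = arccos(√0.872) = 21.0°, giving θ ≈ 21 + 21.0 = 42.0°.

θ ≈ 42°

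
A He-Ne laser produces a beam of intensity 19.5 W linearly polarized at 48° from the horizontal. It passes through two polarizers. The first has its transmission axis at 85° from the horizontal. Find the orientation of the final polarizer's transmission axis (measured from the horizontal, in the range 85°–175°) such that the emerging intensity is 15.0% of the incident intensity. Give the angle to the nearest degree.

θ ≈ 146°

I₁ = I₀ cos²(85° − 48°) = I₀ cos²(37°) = 0.6378 I₀.
Need I₂/I₀ = 0.15, so cos²(θ − 85°) = 0.15 / 0.6378 = 0.2352.
θ − 85° = arccos(√0.2352) = 61.0°, giving θ ≈ 85 + 61.0 = 146.0°.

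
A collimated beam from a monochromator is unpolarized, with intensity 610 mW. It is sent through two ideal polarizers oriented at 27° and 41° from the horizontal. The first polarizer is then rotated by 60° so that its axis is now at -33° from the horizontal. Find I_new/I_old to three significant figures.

I_new/I_old ≈ 0.0807

Before rotation:
Unpolarized light through the first polarizer → I₁ = ½ I₀, now polarized at 27°.
I₂ = I₁ cos²(41° − 27°) = 0.5 I₀ · cos²(14°) = 0.4707 I₀.
After rotation:
Unpolarized light through the first polarizer → I₁ = ½ I₀, now polarized at -33°.
I₂ = I₁ cos²(41° + 33°) = 0.5 I₀ · cos²(74°) = 0.03799 I₀.
Ratio = 0.03799 / 0.4707 = 0.0807.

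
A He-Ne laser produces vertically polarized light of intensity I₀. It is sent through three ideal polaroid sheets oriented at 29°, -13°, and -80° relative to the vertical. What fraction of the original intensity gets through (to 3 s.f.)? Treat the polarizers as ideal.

≈ 0.0645 I₀

I₁ = I₀ cos²(29° − 0°) = I₀ cos²(29°) = 0.765 I₀.
I₂ = I₁ cos²(-13° − 29°) = 0.765 I₀ · cos²(42°) = 0.4225 I₀.
I₃ = I₂ cos²(-80° + 13°) = 0.4225 I₀ · cos²(67°) = 0.0645 I₀.
Transmitted fraction = 0.0645.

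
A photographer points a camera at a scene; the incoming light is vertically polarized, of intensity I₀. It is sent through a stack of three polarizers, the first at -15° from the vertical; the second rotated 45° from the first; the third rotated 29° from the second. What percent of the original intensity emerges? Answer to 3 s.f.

≈ 35.7%

I₁ = I₀ cos²(-15° − 0°) = I₀ cos²(15°) = 0.933 I₀.
I₂ = I₁ cos²(45°) = 0.933 · 0.5 I₀ = 0.4665 I₀.
I₃ = I₂ cos²(29°) = 0.4665 · 0.765 I₀ = 0.3569 I₀.
That is 35.69% of the incident intensity.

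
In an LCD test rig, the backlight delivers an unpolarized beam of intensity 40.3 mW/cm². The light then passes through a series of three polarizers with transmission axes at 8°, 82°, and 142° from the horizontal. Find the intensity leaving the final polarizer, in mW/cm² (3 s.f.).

I ≈ 0.383 mW/cm²

Unpolarized light through the first polarizer → I₁ = 40.3 mW/cm²/2 = 20.15 mW/cm², polarized at 8°.
I₂ = I₁ · cos²(74°) = 20.15 · 0.07598 = 1.531 mW/cm².
I₃ = I₂ · cos²(60°) = 1.531 · 0.25 = 0.3827 mW/cm².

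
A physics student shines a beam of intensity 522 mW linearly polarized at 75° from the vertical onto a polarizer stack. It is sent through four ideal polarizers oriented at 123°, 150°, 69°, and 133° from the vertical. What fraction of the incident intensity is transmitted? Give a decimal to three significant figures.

I/I₀ ≈ 0.00167

By Malus's law, I₁ = 522 mW · cos²(48°) = 233.7 mW.
I₂ = I₁ · cos²(27°) = 233.7 · 0.7939 = 185.5 mW.
I₃ = I₂ · cos²(81°) = 185.5 · 0.02447 = 4.541 mW.
I₄ = I₃ · cos²(64°) = 4.541 · 0.1922 = 0.8726 mW.
Transmitted fraction = 0.001672.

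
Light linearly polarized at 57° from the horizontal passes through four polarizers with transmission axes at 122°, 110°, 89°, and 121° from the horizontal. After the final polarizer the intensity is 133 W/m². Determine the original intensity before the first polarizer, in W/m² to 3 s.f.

I₀ ≈ 1240 W/m²

I₁ = I₀ cos²(122° − 57°) = I₀ cos²(65°) = 0.1786 I₀.
I₂ = I₁ cos²(110° − 122°) = 0.1786 I₀ · cos²(12°) = 0.1709 I₀.
I₃ = I₂ cos²(89° − 110°) = 0.1709 I₀ · cos²(21°) = 0.1489 I₀.
I₄ = I₃ cos²(121° − 89°) = 0.1489 I₀ · cos²(32°) = 0.1071 I₀.
So 133 W/m² = 0.1071 I₀, giving I₀ = 133/0.1071 = 1242 W/m².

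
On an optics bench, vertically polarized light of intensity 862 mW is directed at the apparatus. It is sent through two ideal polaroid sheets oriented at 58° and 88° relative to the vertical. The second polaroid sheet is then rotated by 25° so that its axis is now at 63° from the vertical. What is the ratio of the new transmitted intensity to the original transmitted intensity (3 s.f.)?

I_new/I_old ≈ 1.32

Before rotation:
By Malus's law, I₁ = I₀ cos²(58° − 0°) = I₀ cos²(58°) = 0.2808 I₀.
I₂ = I₁ cos²(88° − 58°) = 0.2808 I₀ · cos²(30°) = 0.2106 I₀.
After rotation:
I₁ = I₀ cos²(58° − 0°) = I₀ cos²(58°) = 0.2808 I₀.
I₂ = I₁ cos²(63° − 58°) = 0.2808 I₀ · cos²(5°) = 0.2787 I₀.
Ratio = 0.2787 / 0.2106 = 1.323.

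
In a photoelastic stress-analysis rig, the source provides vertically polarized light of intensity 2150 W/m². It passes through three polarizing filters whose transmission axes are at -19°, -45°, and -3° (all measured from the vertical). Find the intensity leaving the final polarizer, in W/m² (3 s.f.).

I ≈ 858 W/m²

I₁ = 2150 W/m² · cos²(19°) = 1922 W/m².
I₂ = I₁ · cos²(26°) = 1922 · 0.8078 = 1553 W/m².
I₃ = I₂ · cos²(42°) = 1553 · 0.5523 = 857.5 W/m².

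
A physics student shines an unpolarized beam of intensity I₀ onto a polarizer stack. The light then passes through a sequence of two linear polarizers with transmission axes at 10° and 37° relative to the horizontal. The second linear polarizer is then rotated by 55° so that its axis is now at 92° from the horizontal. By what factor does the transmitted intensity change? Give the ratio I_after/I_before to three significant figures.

Before rotation:
Unpolarized light through the first polarizer → I₁ = ½ I₀, now polarized at 10°.
I₂ = I₁ cos²(37° − 10°) = 0.5 I₀ · cos²(27°) = 0.3969 I₀.
After rotation:
Unpolarized light through the first polarizer → I₁ = ½ I₀, now polarized at 10°.
I₂ = I₁ cos²(92° − 10°) = 0.5 I₀ · cos²(82°) = 0.009685 I₀.
Ratio = 0.009685 / 0.3969 = 0.0244.

I_new/I_old ≈ 0.0244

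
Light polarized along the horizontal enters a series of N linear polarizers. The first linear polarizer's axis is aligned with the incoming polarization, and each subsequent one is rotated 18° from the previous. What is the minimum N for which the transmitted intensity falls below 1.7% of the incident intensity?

N = 42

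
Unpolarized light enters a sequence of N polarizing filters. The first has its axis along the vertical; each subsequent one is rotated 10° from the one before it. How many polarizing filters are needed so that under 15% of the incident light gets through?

N = 41

First polarizer halves the unpolarized light: factor 1/2.
Each further stage multiplies by cos²(10°) = 0.9698.
After N polarizers: T = 0.5·0.9698^(N−1). Require T < 0.15 ⇒ N−1 > ln(0.15/0.5)/ln(0.9698) = 39.32, so N−1 ≥ 40 and N = 41.
Check: N=41 gives T = 0.1469 < 0.15; N=40 gives T = 0.1515.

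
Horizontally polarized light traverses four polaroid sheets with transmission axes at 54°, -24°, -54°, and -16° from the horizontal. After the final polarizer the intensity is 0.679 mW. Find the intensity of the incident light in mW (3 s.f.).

By Malus's law, I₁ = I₀ cos²(54° − 0°) = I₀ cos²(54°) = 0.3455 I₀.
I₂ = I₁ cos²(-24° − 54°) = 0.3455 I₀ · cos²(78°) = 0.01493 I₀.
I₃ = I₂ cos²(-54° + 24°) = 0.01493 I₀ · cos²(30°) = 0.0112 I₀.
I₄ = I₃ cos²(-16° + 54°) = 0.0112 I₀ · cos²(38°) = 0.006955 I₀.
So 0.679 mW = 0.006955 I₀, giving I₀ = 0.679/0.006955 = 97.62 mW.

I₀ ≈ 97.6 mW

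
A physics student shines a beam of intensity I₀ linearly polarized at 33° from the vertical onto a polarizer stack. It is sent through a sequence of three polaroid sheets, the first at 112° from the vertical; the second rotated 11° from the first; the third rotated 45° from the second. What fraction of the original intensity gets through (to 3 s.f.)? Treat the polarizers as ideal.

≈ 0.0175 I₀

I₁ = I₀ cos²(112° − 33°) = I₀ cos²(79°) = 0.03641 I₀.
I₂ = I₁ cos²(11°) = 0.03641 · 0.9636 I₀ = 0.03508 I₀.
I₃ = I₂ cos²(45°) = 0.03508 · 0.5 I₀ = 0.01754 I₀.
Transmitted fraction = 0.01754.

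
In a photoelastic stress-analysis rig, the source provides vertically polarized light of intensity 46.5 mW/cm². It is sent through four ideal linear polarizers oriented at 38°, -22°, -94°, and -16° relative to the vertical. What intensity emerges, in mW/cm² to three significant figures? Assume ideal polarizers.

I ≈ 0.0298 mW/cm²

By Malus's law, I₁ = 46.5 mW/cm² · cos²(38°) = 28.87 mW/cm².
I₂ = I₁ · cos²(60°) = 28.87 · 0.25 = 7.219 mW/cm².
I₃ = I₂ · cos²(72°) = 7.219 · 0.09549 = 0.6893 mW/cm².
I₄ = I₃ · cos²(78°) = 0.6893 · 0.04323 = 0.0298 mW/cm².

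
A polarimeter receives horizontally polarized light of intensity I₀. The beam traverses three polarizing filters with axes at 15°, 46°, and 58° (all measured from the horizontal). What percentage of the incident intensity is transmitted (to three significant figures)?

I₁ = I₀ cos²(15° − 0°) = I₀ cos²(15°) = 0.933 I₀.
I₂ = I₁ cos²(46° − 15°) = 0.933 I₀ · cos²(31°) = 0.6855 I₀.
I₃ = I₂ cos²(58° − 46°) = 0.6855 I₀ · cos²(12°) = 0.6559 I₀.
That is 65.59% of the incident intensity.

≈ 65.6%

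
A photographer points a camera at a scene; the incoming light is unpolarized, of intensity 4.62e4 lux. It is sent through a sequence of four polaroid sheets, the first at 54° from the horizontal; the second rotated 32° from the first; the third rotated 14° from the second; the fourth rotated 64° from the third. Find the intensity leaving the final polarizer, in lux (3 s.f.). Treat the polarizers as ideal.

I ≈ 3010 lux

Unpolarized light through the first polarizer → I₁ = 4.62e4 lux/2 = 2.31e+04 lux, polarized at 54°.
I₂ = I₁ · cos²(32°) = 2.31e+04 · 0.7192 = 1.661e+04 lux.
I₃ = I₂ · cos²(14°) = 1.661e+04 · 0.9415 = 1.564e+04 lux.
I₄ = I₃ · cos²(64°) = 1.564e+04 · 0.1922 = 3006 lux.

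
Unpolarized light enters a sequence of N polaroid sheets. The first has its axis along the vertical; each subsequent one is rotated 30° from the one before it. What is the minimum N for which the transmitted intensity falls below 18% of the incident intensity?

First polarizer halves the unpolarized light: factor 1/2.
Each further stage multiplies by cos²(30°) = 0.75.
After N polarizers: T = 0.5·0.75^(N−1). Require T < 0.18 ⇒ N−1 > ln(0.18/0.5)/ln(0.75) = 3.55, so N−1 ≥ 4 and N = 5.
Check: N=5 gives T = 0.1582 < 0.18; N=4 gives T = 0.2109.

N = 5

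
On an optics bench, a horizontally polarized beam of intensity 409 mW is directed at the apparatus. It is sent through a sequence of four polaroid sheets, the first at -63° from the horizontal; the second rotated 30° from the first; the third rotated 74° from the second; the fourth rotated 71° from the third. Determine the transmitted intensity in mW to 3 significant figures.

I ≈ 0.509 mW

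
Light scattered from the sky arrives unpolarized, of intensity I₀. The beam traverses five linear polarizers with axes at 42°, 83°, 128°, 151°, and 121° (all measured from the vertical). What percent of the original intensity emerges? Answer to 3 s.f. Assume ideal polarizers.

Unpolarized light through the first polarizer → I₁ = ½ I₀, now polarized at 42°.
I₂ = I₁ cos²(83° − 42°) = 0.5 I₀ · cos²(41°) = 0.2848 I₀.
I₃ = I₂ cos²(128° − 83°) = 0.2848 I₀ · cos²(45°) = 0.1424 I₀.
I₄ = I₃ cos²(151° − 128°) = 0.1424 I₀ · cos²(23°) = 0.1207 I₀.
I₅ = I₄ cos²(121° − 151°) = 0.1207 I₀ · cos²(30°) = 0.09049 I₀.
That is 9.049% of the incident intensity.

≈ 9.05%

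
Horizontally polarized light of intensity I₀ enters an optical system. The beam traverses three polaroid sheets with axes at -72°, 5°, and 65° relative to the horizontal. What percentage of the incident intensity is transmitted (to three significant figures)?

I₁ = I₀ cos²(-72° − 0°) = I₀ cos²(72°) = 0.09549 I₀.
I₂ = I₁ cos²(5° + 72°) = 0.09549 I₀ · cos²(77°) = 0.004832 I₀.
I₃ = I₂ cos²(65° − 5°) = 0.004832 I₀ · cos²(60°) = 0.001208 I₀.
That is 0.1208% of the incident intensity.

≈ 0.121%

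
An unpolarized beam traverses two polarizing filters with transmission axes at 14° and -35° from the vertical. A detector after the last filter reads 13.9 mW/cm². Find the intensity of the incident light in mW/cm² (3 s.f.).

I₀ ≈ 64.6 mW/cm²

Unpolarized light through the first polarizer → I₁ = ½ I₀, now polarized at 14°.
I₂ = I₁ cos²(-35° − 14°) = 0.5 I₀ · cos²(49°) = 0.2152 I₀.
So 13.9 mW/cm² = 0.2152 I₀, giving I₀ = 13.9/0.2152 = 64.59 mW/cm².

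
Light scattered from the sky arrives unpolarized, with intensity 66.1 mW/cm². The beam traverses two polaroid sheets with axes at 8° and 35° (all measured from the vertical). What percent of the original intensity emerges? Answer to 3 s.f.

≈ 39.7%

Unpolarized light through the first polarizer → I₁ = 66.1 mW/cm²/2 = 33.05 mW/cm², polarized at 8°.
I₂ = I₁ · cos²(27°) = 33.05 · 0.7939 = 26.24 mW/cm².
That is 39.69% of the incident intensity.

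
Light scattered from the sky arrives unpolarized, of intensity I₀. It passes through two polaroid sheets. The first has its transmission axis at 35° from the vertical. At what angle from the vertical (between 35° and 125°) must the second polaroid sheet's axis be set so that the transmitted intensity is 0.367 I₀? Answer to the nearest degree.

θ ≈ 66°

Unpolarized light through the first polarizer → I₁ = ½ I₀, now polarized at 35°.
Need I₂/I₀ = 0.367, so cos²(θ − 35°) = 0.367 / 0.5 = 0.734.
θ − 35° = arccos(√0.734) = 31.0°, giving θ ≈ 35 + 31.0 = 66.0°.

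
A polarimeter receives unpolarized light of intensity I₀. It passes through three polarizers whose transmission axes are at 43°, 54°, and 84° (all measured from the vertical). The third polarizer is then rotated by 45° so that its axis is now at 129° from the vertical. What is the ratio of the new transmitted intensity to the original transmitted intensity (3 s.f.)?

Before rotation:
Unpolarized light through the first polarizer → I₁ = ½ I₀, now polarized at 43°.
I₂ = I₁ cos²(54° − 43°) = 0.5 I₀ · cos²(11°) = 0.4818 I₀.
I₃ = I₂ cos²(84° − 54°) = 0.4818 I₀ · cos²(30°) = 0.3613 I₀.
After rotation:
Unpolarized light through the first polarizer → I₁ = ½ I₀, now polarized at 43°.
I₂ = I₁ cos²(54° − 43°) = 0.5 I₀ · cos²(11°) = 0.4818 I₀.
I₃ = I₂ cos²(129° − 54°) = 0.4818 I₀ · cos²(75°) = 0.03227 I₀.
Ratio = 0.03227 / 0.3613 = 0.08932.

I_new/I_old ≈ 0.0893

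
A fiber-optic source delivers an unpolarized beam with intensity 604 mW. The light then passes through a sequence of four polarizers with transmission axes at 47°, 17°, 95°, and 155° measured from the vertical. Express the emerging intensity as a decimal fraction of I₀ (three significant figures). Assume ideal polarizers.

I/I₀ ≈ 0.00405

Unpolarized light through the first polarizer → I₁ = 604 mW/2 = 302 mW, polarized at 47°.
I₂ = I₁ · cos²(30°) = 302 · 0.75 = 226.5 mW.
I₃ = I₂ · cos²(78°) = 226.5 · 0.04323 = 9.791 mW.
I₄ = I₃ · cos²(60°) = 9.791 · 0.25 = 2.448 mW.
Transmitted fraction = 0.004053.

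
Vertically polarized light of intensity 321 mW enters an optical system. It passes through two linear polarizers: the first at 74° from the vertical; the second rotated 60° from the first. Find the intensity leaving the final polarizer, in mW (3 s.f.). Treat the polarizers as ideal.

I ≈ 6.10 mW

I₁ = 321 mW · cos²(74°) = 24.39 mW.
I₂ = I₁ · cos²(60°) = 24.39 · 0.25 = 6.097 mW.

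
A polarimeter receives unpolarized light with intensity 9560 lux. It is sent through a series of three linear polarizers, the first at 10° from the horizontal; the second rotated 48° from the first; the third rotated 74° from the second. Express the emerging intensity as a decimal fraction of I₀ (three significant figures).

Unpolarized light through the first polarizer → I₁ = 9560 lux/2 = 4780 lux, polarized at 10°.
I₂ = I₁ · cos²(48°) = 4780 · 0.4477 = 2140 lux.
I₃ = I₂ · cos²(74°) = 2140 · 0.07598 = 162.6 lux.
Transmitted fraction = 0.01701.

I/I₀ ≈ 0.0170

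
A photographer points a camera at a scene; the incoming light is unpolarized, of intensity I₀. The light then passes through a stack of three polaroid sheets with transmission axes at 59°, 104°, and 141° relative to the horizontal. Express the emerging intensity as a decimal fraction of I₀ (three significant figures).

≈ 0.159 I₀

Unpolarized light through the first polarizer → I₁ = ½ I₀, now polarized at 59°.
I₂ = I₁ cos²(104° − 59°) = 0.5 I₀ · cos²(45°) = 0.25 I₀.
I₃ = I₂ cos²(141° − 104°) = 0.25 I₀ · cos²(37°) = 0.1595 I₀.
Transmitted fraction = 0.1595.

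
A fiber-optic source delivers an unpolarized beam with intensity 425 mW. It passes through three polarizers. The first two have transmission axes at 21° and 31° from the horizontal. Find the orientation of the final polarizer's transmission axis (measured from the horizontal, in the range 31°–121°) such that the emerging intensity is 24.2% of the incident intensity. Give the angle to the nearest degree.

θ ≈ 76°

Unpolarized light through the first polarizer → I₁ = ½ I₀, now polarized at 21°.
I₂ = I₁ cos²(31° − 21°) = 0.5 I₀ · cos²(10°) = 0.4849 I₀.
Need I₃/I₀ = 0.242, so cos²(θ − 31°) = 0.242 / 0.4849 = 0.499.
θ − 31° = arccos(√0.499) = 45.1°, giving θ ≈ 31 + 45.1 = 76.1°.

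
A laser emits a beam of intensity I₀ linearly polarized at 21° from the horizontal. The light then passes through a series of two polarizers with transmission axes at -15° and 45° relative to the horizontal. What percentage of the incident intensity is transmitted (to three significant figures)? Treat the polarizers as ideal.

By Malus's law, I₁ = I₀ cos²(-15° − 21°) = I₀ cos²(36°) = 0.6545 I₀.
I₂ = I₁ cos²(45° + 15°) = 0.6545 I₀ · cos²(60°) = 0.1636 I₀.
That is 16.36% of the incident intensity.

≈ 16.4%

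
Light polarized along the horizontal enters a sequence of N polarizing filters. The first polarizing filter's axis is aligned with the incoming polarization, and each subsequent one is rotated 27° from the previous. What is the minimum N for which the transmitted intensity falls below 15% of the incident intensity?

First polarizer is aligned with the polarization: full transmission.
Each further stage multiplies by cos²(27°) = 0.7939.
After N polarizers: T = 0.7939^(N−1). Require T < 0.15 ⇒ N−1 > ln(0.15)/ln(0.7939) = 8.22, so N−1 ≥ 9 and N = 10.
Check: N=10 gives T = 0.1253 < 0.15; N=9 gives T = 0.1578.

N = 10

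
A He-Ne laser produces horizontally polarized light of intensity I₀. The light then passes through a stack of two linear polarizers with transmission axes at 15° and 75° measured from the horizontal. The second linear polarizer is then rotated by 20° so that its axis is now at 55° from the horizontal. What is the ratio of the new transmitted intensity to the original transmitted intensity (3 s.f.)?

I_new/I_old ≈ 2.35

Before rotation:
I₁ = I₀ cos²(15° − 0°) = I₀ cos²(15°) = 0.933 I₀.
I₂ = I₁ cos²(75° − 15°) = 0.933 I₀ · cos²(60°) = 0.2333 I₀.
After rotation:
I₁ = I₀ cos²(15° − 0°) = I₀ cos²(15°) = 0.933 I₀.
I₂ = I₁ cos²(55° − 15°) = 0.933 I₀ · cos²(40°) = 0.5475 I₀.
Ratio = 0.5475 / 0.2333 = 2.347.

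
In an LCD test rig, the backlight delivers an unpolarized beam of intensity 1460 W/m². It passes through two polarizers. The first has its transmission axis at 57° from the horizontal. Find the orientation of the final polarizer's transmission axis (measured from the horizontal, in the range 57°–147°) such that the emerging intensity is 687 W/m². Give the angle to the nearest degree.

Unpolarized light through the first polarizer → I₁ = ½ I₀, now polarized at 57°.
Target fraction: 687 / 1460 W/m² = 0.4705 of I₀.
Need I₂/I₀ = 0.4705, so cos²(θ − 57°) = 0.4705 / 0.5 = 0.9411.
θ − 57° = arccos(√0.9411) = 14.0°, giving θ ≈ 57 + 14.0 = 71.0°.

θ ≈ 71°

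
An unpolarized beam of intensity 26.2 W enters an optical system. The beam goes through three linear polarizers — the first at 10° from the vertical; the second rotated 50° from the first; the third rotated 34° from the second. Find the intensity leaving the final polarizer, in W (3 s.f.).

I ≈ 3.72 W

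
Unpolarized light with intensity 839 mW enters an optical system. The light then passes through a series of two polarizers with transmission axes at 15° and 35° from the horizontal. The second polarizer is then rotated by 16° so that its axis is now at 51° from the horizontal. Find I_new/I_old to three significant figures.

Before rotation:
Unpolarized light through the first polarizer → I₁ = ½ I₀, now polarized at 15°.
I₂ = I₁ cos²(35° − 15°) = 0.5 I₀ · cos²(20°) = 0.4415 I₀.
After rotation:
Unpolarized light through the first polarizer → I₁ = ½ I₀, now polarized at 15°.
I₂ = I₁ cos²(51° − 15°) = 0.5 I₀ · cos²(36°) = 0.3273 I₀.
Ratio = 0.3273 / 0.4415 = 0.7412.

I_new/I_old ≈ 0.741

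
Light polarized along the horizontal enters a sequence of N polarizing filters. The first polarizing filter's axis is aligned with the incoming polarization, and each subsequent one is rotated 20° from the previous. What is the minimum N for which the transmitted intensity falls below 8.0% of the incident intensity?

N = 22

First polarizer is aligned with the polarization: full transmission.
Each further stage multiplies by cos²(20°) = 0.883.
After N polarizers: T = 0.883^(N−1). Require T < 0.080 ⇒ N−1 > ln(0.080)/ln(0.883) = 20.30, so N−1 ≥ 21 and N = 22.
Check: N=22 gives T = 0.07335 < 0.080; N=21 gives T = 0.08307.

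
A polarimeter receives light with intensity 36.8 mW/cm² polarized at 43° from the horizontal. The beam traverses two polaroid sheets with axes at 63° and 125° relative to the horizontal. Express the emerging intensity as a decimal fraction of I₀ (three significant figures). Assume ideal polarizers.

I/I₀ ≈ 0.195

By Malus's law, I₁ = 36.8 mW/cm² · cos²(20°) = 32.5 mW/cm².
I₂ = I₁ · cos²(62°) = 32.5 · 0.2204 = 7.162 mW/cm².
Transmitted fraction = 0.1946.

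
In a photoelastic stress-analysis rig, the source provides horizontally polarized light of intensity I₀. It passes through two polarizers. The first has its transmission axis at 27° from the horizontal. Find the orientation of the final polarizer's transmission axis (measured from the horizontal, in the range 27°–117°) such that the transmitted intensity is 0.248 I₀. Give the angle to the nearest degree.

θ ≈ 83°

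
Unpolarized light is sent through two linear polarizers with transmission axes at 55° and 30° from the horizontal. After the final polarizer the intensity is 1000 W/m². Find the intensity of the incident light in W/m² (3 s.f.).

Unpolarized light through the first polarizer → I₁ = ½ I₀, now polarized at 55°.
I₂ = I₁ cos²(30° − 55°) = 0.5 I₀ · cos²(25°) = 0.4107 I₀.
So 1000 W/m² = 0.4107 I₀, giving I₀ = 1000/0.4107 = 2435 W/m².

I₀ ≈ 2430 W/m²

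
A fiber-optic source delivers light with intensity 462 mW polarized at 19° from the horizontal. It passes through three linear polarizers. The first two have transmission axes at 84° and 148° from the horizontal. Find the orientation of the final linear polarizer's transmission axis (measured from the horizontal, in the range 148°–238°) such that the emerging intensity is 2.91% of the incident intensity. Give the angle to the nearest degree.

I₁ = I₀ cos²(84° − 19°) = I₀ cos²(65°) = 0.1786 I₀.
I₂ = I₁ cos²(148° − 84°) = 0.1786 I₀ · cos²(64°) = 0.03432 I₀.
Need I₃/I₀ = 0.0291, so cos²(θ − 148°) = 0.0291 / 0.03432 = 0.8478.
θ − 148° = arccos(√0.8478) = 23.0°, giving θ ≈ 148 + 23.0 = 171.0°.

θ ≈ 171°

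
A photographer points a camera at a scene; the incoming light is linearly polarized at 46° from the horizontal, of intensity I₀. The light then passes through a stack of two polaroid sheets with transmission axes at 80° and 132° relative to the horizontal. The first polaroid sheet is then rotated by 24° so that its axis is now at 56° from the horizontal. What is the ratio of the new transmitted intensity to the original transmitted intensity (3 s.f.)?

Before rotation:
I₁ = I₀ cos²(80° − 46°) = I₀ cos²(34°) = 0.6873 I₀.
I₂ = I₁ cos²(132° − 80°) = 0.6873 I₀ · cos²(52°) = 0.2605 I₀.
After rotation:
I₁ = I₀ cos²(56° − 46°) = I₀ cos²(10°) = 0.9698 I₀.
I₂ = I₁ cos²(132° − 56°) = 0.9698 I₀ · cos²(76°) = 0.05676 I₀.
Ratio = 0.05676 / 0.2605 = 0.2179.

I_new/I_old ≈ 0.218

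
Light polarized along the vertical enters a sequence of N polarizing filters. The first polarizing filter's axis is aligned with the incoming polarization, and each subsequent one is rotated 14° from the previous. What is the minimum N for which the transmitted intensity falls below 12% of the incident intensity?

N = 37

First polarizer is aligned with the polarization: full transmission.
Each further stage multiplies by cos²(14°) = 0.9415.
After N polarizers: T = 0.9415^(N−1). Require T < 0.12 ⇒ N−1 > ln(0.12)/ln(0.9415) = 35.16, so N−1 ≥ 36 and N = 37.
Check: N=37 gives T = 0.1141 < 0.12; N=36 gives T = 0.1211.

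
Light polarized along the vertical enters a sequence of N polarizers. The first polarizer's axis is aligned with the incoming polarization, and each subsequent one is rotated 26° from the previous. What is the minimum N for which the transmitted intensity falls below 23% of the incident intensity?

N = 8

First polarizer is aligned with the polarization: full transmission.
Each further stage multiplies by cos²(26°) = 0.8078.
After N polarizers: T = 0.8078^(N−1). Require T < 0.23 ⇒ N−1 > ln(0.23)/ln(0.8078) = 6.89, so N−1 ≥ 7 and N = 8.
Check: N=8 gives T = 0.2245 < 0.23; N=7 gives T = 0.2779.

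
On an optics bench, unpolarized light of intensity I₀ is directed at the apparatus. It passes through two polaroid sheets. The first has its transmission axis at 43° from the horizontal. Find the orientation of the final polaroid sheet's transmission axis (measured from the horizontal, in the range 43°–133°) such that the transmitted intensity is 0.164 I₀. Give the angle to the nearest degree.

θ ≈ 98°

Unpolarized light through the first polarizer → I₁ = ½ I₀, now polarized at 43°.
Need I₂/I₀ = 0.164, so cos²(θ − 43°) = 0.164 / 0.5 = 0.328.
θ − 43° = arccos(√0.328) = 55.1°, giving θ ≈ 43 + 55.1 = 98.1°.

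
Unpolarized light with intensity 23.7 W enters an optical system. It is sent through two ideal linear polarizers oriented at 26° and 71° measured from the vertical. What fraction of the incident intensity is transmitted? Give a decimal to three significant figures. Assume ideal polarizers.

I/I₀ ≈ 0.250

Unpolarized light through the first polarizer → I₁ = 23.7 W/2 = 11.85 W, polarized at 26°.
I₂ = I₁ · cos²(45°) = 11.85 · 0.5 = 5.925 W.
Transmitted fraction = 0.25.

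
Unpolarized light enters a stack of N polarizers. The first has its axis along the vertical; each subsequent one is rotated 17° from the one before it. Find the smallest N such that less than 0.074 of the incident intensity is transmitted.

N = 23

First polarizer halves the unpolarized light: factor 1/2.
Each further stage multiplies by cos²(17°) = 0.9145.
After N polarizers: T = 0.5·0.9145^(N−1). Require T < 0.074 ⇒ N−1 > ln(0.074/0.5)/ln(0.9145) = 21.38, so N−1 ≥ 22 and N = 23.
Check: N=23 gives T = 0.07002 < 0.074; N=22 gives T = 0.07656.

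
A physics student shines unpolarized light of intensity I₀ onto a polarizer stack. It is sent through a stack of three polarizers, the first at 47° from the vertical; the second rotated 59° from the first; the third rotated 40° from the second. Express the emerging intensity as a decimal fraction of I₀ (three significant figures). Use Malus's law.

Unpolarized light through the first polarizer → I₁ = ½ I₀, now polarized at 47°.
I₂ = I₁ cos²(59°) = 0.5 · 0.2653 I₀ = 0.1326 I₀.
I₃ = I₂ cos²(40°) = 0.1326 · 0.5868 I₀ = 0.07783 I₀.
Transmitted fraction = 0.07783.

≈ 0.0778 I₀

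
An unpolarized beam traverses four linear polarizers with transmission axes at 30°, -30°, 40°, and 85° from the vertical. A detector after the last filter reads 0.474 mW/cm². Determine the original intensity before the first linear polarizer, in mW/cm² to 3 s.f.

I₀ ≈ 64.8 mW/cm²

Unpolarized light through the first polarizer → I₁ = ½ I₀, now polarized at 30°.
I₂ = I₁ cos²(-30° − 30°) = 0.5 I₀ · cos²(60°) = 0.125 I₀.
I₃ = I₂ cos²(40° + 30°) = 0.125 I₀ · cos²(70°) = 0.01462 I₀.
I₄ = I₃ cos²(85° − 40°) = 0.01462 I₀ · cos²(45°) = 0.007311 I₀.
So 0.474 mW/cm² = 0.007311 I₀, giving I₀ = 0.474/0.007311 = 64.83 mW/cm².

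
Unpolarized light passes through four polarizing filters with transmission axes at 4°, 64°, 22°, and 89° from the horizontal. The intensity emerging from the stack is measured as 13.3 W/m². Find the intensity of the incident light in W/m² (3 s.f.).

I₀ ≈ 1260 W/m²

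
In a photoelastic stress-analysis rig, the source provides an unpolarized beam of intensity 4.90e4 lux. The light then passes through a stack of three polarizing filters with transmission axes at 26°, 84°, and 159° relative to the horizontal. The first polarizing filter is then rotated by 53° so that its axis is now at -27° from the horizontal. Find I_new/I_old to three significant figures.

Before rotation:
Unpolarized light through the first polarizer → I₁ = ½ I₀, now polarized at 26°.
I₂ = I₁ cos²(84° − 26°) = 0.5 I₀ · cos²(58°) = 0.1404 I₀.
I₃ = I₂ cos²(159° − 84°) = 0.1404 I₀ · cos²(75°) = 0.009405 I₀.
After rotation:
Unpolarized light through the first polarizer → I₁ = ½ I₀, now polarized at -27°.
Angle between axes 1 and 2: 69°. I₂ = 0.5 I₀ · cos²(69°) = 0.06421 I₀.
I₃ = I₂ cos²(159° − 84°) = 0.06421 I₀ · cos²(75°) = 0.004302 I₀.
Ratio = 0.004302 / 0.009405 = 0.4573.

I_new/I_old ≈ 0.457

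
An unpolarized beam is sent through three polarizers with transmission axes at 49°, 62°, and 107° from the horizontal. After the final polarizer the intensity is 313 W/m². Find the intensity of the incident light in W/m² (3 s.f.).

Unpolarized light through the first polarizer → I₁ = ½ I₀, now polarized at 49°.
I₂ = I₁ cos²(62° − 49°) = 0.5 I₀ · cos²(13°) = 0.4747 I₀.
I₃ = I₂ cos²(107° − 62°) = 0.4747 I₀ · cos²(45°) = 0.2373 I₀.
So 313 W/m² = 0.2373 I₀, giving I₀ = 313/0.2373 = 1319 W/m².

I₀ ≈ 1320 W/m²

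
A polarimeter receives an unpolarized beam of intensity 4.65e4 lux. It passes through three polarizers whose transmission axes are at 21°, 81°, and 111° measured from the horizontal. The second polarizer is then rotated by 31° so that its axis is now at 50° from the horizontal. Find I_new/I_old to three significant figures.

I_new/I_old ≈ 0.959

Before rotation:
Unpolarized light through the first polarizer → I₁ = ½ I₀, now polarized at 21°.
I₂ = I₁ cos²(81° − 21°) = 0.5 I₀ · cos²(60°) = 0.125 I₀.
I₃ = I₂ cos²(111° − 81°) = 0.125 I₀ · cos²(30°) = 0.09375 I₀.
After rotation:
Unpolarized light through the first polarizer → I₁ = ½ I₀, now polarized at 21°.
I₂ = I₁ cos²(50° − 21°) = 0.5 I₀ · cos²(29°) = 0.3825 I₀.
I₃ = I₂ cos²(111° − 50°) = 0.3825 I₀ · cos²(61°) = 0.0899 I₀.
Ratio = 0.0899 / 0.09375 = 0.9589.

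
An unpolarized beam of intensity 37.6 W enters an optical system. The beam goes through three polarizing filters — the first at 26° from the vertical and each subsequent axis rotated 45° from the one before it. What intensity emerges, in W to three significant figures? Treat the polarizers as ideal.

I ≈ 4.70 W

Unpolarized light through the first polarizer → I₁ = 37.6 W/2 = 18.8 W, polarized at 26°.
I₂ = I₁ · cos²(45°) = 18.8 · 0.5 = 9.4 W.
I₃ = I₂ · cos²(45°) = 9.4 · 0.5 = 4.7 W.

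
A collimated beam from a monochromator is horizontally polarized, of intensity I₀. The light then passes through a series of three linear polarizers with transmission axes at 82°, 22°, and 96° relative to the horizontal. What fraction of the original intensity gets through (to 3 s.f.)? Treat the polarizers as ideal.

I₁ = I₀ cos²(82° − 0°) = I₀ cos²(82°) = 0.01937 I₀.
I₂ = I₁ cos²(22° − 82°) = 0.01937 I₀ · cos²(60°) = 0.004842 I₀.
I₃ = I₂ cos²(96° − 22°) = 0.004842 I₀ · cos²(74°) = 0.0003679 I₀.
Transmitted fraction = 0.0003679.

≈ 0.000368 I₀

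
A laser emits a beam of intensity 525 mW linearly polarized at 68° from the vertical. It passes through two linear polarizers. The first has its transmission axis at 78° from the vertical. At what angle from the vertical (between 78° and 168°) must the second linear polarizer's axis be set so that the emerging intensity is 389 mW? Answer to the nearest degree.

θ ≈ 107°

I₁ = I₀ cos²(78° − 68°) = I₀ cos²(10°) = 0.9698 I₀.
Target fraction: 389 / 525 mW = 0.741 of I₀.
Need I₂/I₀ = 0.741, so cos²(θ − 78°) = 0.741 / 0.9698 = 0.764.
θ − 78° = arccos(√0.764) = 29.1°, giving θ ≈ 78 + 29.1 = 107.1°.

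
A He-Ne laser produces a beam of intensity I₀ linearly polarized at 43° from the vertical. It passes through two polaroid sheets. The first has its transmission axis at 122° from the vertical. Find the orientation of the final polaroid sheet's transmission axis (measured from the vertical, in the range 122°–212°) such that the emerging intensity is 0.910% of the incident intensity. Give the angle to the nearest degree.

θ ≈ 182°

By Malus's law, I₁ = I₀ cos²(122° − 43°) = I₀ cos²(79°) = 0.03641 I₀.
Need I₂/I₀ = 0.0091, so cos²(θ − 122°) = 0.0091 / 0.03641 = 0.2499.
θ − 122° = arccos(√0.2499) = 60.0°, giving θ ≈ 122 + 60.0 = 182.0°.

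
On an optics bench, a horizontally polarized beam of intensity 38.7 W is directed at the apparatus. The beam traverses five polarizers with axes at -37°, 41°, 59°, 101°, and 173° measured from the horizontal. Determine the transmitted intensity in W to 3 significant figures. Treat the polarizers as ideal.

I ≈ 0.0509 W

I₁ = 38.7 W · cos²(37°) = 24.68 W.
I₂ = I₁ · cos²(78°) = 24.68 · 0.04323 = 1.067 W.
I₃ = I₂ · cos²(18°) = 1.067 · 0.9045 = 0.9651 W.
I₄ = I₃ · cos²(42°) = 0.9651 · 0.5523 = 0.533 W.
I₅ = I₄ · cos²(72°) = 0.533 · 0.09549 = 0.0509 W.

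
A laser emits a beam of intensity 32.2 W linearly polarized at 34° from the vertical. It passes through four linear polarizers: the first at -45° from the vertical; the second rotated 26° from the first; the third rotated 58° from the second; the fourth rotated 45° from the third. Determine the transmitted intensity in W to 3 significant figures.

I₁ = 32.2 W · cos²(79°) = 1.172 W.
I₂ = I₁ · cos²(26°) = 1.172 · 0.8078 = 0.9471 W.
I₃ = I₂ · cos²(58°) = 0.9471 · 0.2808 = 0.2659 W.
I₄ = I₃ · cos²(45°) = 0.2659 · 0.5 = 0.133 W.

I ≈ 0.133 W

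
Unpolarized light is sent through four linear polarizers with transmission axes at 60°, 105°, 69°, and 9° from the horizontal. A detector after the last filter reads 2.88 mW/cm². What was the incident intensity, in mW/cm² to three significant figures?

Unpolarized light through the first polarizer → I₁ = ½ I₀, now polarized at 60°.
I₂ = I₁ cos²(105° − 60°) = 0.5 I₀ · cos²(45°) = 0.25 I₀.
I₃ = I₂ cos²(69° − 105°) = 0.25 I₀ · cos²(36°) = 0.1636 I₀.
I₄ = I₃ cos²(9° − 69°) = 0.1636 I₀ · cos²(60°) = 0.04091 I₀.
So 2.88 mW/cm² = 0.04091 I₀, giving I₀ = 2.88/0.04091 = 70.4 mW/cm².

I₀ ≈ 70.4 mW/cm²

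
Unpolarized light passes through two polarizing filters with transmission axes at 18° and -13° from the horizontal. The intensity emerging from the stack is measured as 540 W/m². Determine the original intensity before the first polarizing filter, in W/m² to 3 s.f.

Unpolarized light through the first polarizer → I₁ = ½ I₀, now polarized at 18°.
I₂ = I₁ cos²(-13° − 18°) = 0.5 I₀ · cos²(31°) = 0.3674 I₀.
So 540 W/m² = 0.3674 I₀, giving I₀ = 540/0.3674 = 1470 W/m².

I₀ ≈ 1470 W/m²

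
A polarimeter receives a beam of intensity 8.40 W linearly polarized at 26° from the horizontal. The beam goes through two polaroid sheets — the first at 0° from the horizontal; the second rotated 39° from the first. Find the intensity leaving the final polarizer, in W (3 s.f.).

I ≈ 4.10 W

I₁ = 8.40 W · cos²(26°) = 6.786 W.
I₂ = I₁ · cos²(39°) = 6.786 · 0.604 = 4.098 W.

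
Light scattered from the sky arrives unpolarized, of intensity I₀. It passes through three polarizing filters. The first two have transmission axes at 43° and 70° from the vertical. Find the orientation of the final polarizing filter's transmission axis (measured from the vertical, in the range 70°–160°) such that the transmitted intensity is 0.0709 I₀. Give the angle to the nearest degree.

Unpolarized light through the first polarizer → I₁ = ½ I₀, now polarized at 43°.
I₂ = I₁ cos²(70° − 43°) = 0.5 I₀ · cos²(27°) = 0.3969 I₀.
Need I₃/I₀ = 0.0709, so cos²(θ − 70°) = 0.0709 / 0.3969 = 0.1786.
θ − 70° = arccos(√0.1786) = 65.0°, giving θ ≈ 70 + 65.0 = 135.0°.

θ ≈ 135°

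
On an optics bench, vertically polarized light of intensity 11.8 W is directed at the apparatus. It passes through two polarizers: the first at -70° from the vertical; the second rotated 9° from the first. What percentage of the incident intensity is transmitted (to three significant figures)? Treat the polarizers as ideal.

≈ 11.4%

I₁ = 11.8 W · cos²(70°) = 1.38 W.
I₂ = I₁ · cos²(9°) = 1.38 · 0.9755 = 1.347 W.
That is 11.41% of the incident intensity.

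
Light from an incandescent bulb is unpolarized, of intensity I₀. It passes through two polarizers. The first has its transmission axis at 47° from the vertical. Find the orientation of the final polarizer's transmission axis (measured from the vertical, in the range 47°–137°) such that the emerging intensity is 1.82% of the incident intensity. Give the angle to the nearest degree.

Unpolarized light through the first polarizer → I₁ = ½ I₀, now polarized at 47°.
Need I₂/I₀ = 0.0182, so cos²(θ − 47°) = 0.0182 / 0.5 = 0.0364.
θ − 47° = arccos(√0.0364) = 79.0°, giving θ ≈ 47 + 79.0 = 126.0°.

θ ≈ 126°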